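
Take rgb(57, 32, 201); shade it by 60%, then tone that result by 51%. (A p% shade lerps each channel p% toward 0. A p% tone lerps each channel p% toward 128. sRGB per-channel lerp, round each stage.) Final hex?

Per channel, c → c + 0.6(0 − c):
  R: 57 − 34.2 = 22.8 → 23
  G: 32 + 0.6×(0−32) = 32 − 19.2 = 12.8 → 13
  B: 201 + 0.6×(0−201) = 201 − 120.6 = 80.4 → 80
After the shade: rgb(23, 13, 80) = #170d50.
A 51% tone moves each channel 51% toward 128:
  R: 23 + 53.55 = 76.55 → 77
  G: 13 + 0.51×(128−13) = 13 + 58.65 = 71.65 → 72
  B: 80 + 24.48 = 104.48 → 104
rgb(77, 72, 104) = #4d4868.

#4d4868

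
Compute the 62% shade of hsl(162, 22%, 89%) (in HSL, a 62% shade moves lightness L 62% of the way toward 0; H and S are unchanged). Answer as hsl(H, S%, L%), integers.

L moves 62% from 89 toward 0: 89 − 55.18 = 33.82 → 34.
H and S are unchanged.

hsl(162, 22%, 34%)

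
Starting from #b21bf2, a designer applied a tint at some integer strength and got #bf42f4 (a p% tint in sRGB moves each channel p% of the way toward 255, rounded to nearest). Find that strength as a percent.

17%

#b21bf2 is rgb(178, 27, 242); #bf42f4 is rgb(191, 66, 244).
On the G channel (widest range): 66 ≈ 27 + (p/100)(255 − 27), so p ≈ 100×(66 − 27)/(255 − 27) = 3900/228 = 17.11.
p = 17 reproduces all three channels after rounding.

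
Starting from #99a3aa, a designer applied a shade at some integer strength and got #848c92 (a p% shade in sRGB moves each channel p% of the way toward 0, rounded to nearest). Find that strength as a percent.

14%

#99a3aa is rgb(153, 163, 170); #848c92 is rgb(132, 140, 146).
On the B channel (widest range): 146 ≈ 170 + (p/100)(0 − 170), so p ≈ 100×(146 − 170)/(0 − 170) = -2400/-170 = 14.12.
p = 14 reproduces all three channels after rounding.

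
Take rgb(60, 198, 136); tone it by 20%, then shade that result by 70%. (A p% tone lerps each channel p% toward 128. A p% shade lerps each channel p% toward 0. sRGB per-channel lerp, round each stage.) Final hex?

Per channel, c → c + 0.2(128 − c):
  R: 60 + 0.2×(128−60) = 60 + 13.6 = 73.6 → 74
  G: 198 + 0.2×(128−198) = 198 − 14 = 184 → 184
  B: 136 + 0.2×(128−136) = 136 − 1.6 = 134.4 → 134
After the tone: rgb(74, 184, 134) = #4ab886.
Per channel, c → c + 0.7(0 − c):
  R: 74 + 0.7×(0−74) = 74 − 51.8 = 22.2 → 22
  G: 184 + 0.7×(0−184) = 184 − 128.8 = 55.2 → 55
  B: 134 − 93.8 = 40.2 → 40
rgb(22, 55, 40) = #163728.

#163728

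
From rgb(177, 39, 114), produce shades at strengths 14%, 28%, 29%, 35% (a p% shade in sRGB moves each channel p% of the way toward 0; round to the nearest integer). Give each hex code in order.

#982262, #7f1c52, #7e1c51, #73194a

14%: (177 − 24.78 = 152.22→152, 39 − 5.46 = 33.54→34, 114 − 15.96 = 98.04→98) → #982262
28%: (177 − 49.56 = 127.44→127, 39 − 10.92 = 28.08→28, 114 − 31.92 = 82.08→82) → #7f1c52
29%: (177 − 51.33 = 125.67→126, 39 − 11.31 = 27.69→28, 114 − 33.06 = 80.94→81) → #7e1c51
35%: (177 − 61.95 = 115.05→115, 39 − 13.65 = 25.35→25, 114 − 39.9 = 74.1→74) → #73194a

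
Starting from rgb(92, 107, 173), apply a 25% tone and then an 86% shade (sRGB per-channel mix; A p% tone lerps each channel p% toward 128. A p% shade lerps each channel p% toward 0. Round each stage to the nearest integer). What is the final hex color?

#0E1017

Lerp each channel 25% toward 128:
  R: 92 + 0.25×(128−92) = 92 + 9 = 101 → 101
  G: 107 + 0.25×(128−107) = 107 + 5.25 = 112.25 → 112
  B: 173 + 0.25×(128−173) = 173 − 11.25 = 161.75 → 162
After the tone: rgb(101, 112, 162) = #6570A2.
Lerp each channel 86% toward 0:
  R: 101 + 0.86×(0−101) = 101 − 86.86 = 14.14 → 14
  G: 112 + 0.86×(0−112) = 112 − 96.32 = 15.68 → 16
  B: 162 + 0.86×(0−162) = 162 − 139.32 = 22.68 → 23
rgb(14, 16, 23) = #0E1017.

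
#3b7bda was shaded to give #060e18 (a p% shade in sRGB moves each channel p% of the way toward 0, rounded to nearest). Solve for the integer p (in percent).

#3b7bda is rgb(59, 123, 218); #060e18 is rgb(6, 14, 24).
On the B channel (widest range): 24 ≈ 218 + (p/100)(0 − 218), so p ≈ 100×(24 − 218)/(0 − 218) = -19400/-218 = 88.99.
p = 89 reproduces all three channels after rounding.

89%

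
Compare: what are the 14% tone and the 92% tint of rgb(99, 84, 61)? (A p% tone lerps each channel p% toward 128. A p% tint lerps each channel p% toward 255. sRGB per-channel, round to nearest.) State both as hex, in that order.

#675a46, #f3f1ef

14% tone:
  R: 99 + 4.06 = 103.06 → 103
  G: 84 + 6.16 = 90.16 → 90
  B: 61 + 0.14×(128−61) = 61 + 9.38 = 70.38 → 70
  → #675a46
92% tint:
  R: 99 + 0.92×(255−99) = 99 + 143.52 = 242.52 → 243
  G: 84 + 0.92×(255−84) = 84 + 157.32 = 241.32 → 241
  B: 61 + 178.48 = 239.48 → 239
  → #f3f1ef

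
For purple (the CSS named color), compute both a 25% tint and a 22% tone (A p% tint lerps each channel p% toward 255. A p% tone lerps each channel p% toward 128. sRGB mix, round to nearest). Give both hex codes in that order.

CSS purple is rgb(128, 0, 128).
25% tint:
  R: 128 + 0.25×(255−128) = 128 + 31.75 = 159.75 → 160
  G: 0 + 0.25×(255−0) = 0 + 63.75 = 63.75 → 64
  B: 128 + 0.25×(255−128) = 128 + 31.75 = 159.75 → 160
  → #A040A0
22% tone:
  R: 128 + 0.22×(128−128) = 128 + 0 = 128 → 128
  G: 0 + 28.16 = 28.16 → 28
  B: 128 + 0 = 128 → 128
  → #801C80

#A040A0, #801C80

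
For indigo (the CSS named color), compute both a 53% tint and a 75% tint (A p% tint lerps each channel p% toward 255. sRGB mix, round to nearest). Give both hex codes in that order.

CSS indigo is rgb(75, 0, 130).
53% tint:
  R: 75 + 95.4 = 170.4 → 170
  G: 0 + 0.53×(255−0) = 0 + 135.15 = 135.15 → 135
  B: 130 + 66.25 = 196.25 → 196
  → #aa87c4
75% tint:
  R: 75 + 0.75×(255−75) = 75 + 135 = 210 → 210
  G: 0 + 191.25 = 191.25 → 191
  B: 130 + 93.75 = 223.75 → 224
  → #d2bfe0

#aa87c4, #d2bfe0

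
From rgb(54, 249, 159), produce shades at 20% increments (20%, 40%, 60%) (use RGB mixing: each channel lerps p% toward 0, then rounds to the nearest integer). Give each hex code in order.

20%: (54 − 10.8 = 43.2→43, 249 − 49.8 = 199.2→199, 159 − 31.8 = 127.2→127) → #2BC77F
40%: (54 − 21.6 = 32.4→32, 249 − 99.6 = 149.4→149, 159 − 63.6 = 95.4→95) → #20955F
60%: (54 − 32.4 = 21.6→22, 249 − 149.4 = 99.6→100, 159 − 95.4 = 63.6→64) → #166440

#2BC77F, #20955F, #166440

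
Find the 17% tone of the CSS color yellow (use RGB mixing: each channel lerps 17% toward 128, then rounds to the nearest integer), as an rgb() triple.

rgb(233, 233, 22)

CSS yellow is rgb(255, 255, 0).
Lerp each channel 17% toward 128:
  R: 255 + 0.17×(128−255) = 255 − 21.59 = 233.41 → 233
  G: 255 + 0.17×(128−255) = 255 − 21.59 = 233.41 → 233
  B: 0 + 21.76 = 21.76 → 22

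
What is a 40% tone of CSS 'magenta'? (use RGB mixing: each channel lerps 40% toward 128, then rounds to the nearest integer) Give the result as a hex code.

#CC33CC

CSS magenta is rgb(255, 0, 255).
A 40% tone moves each channel 40% toward 128:
  R: 255 + 0.4×(128−255) = 255 − 50.8 = 204.2 → 204
  G: 0 + 51.2 = 51.2 → 51
  B: 255 + 0.4×(128−255) = 255 − 50.8 = 204.2 → 204
rgb(204, 51, 204) = #CC33CC.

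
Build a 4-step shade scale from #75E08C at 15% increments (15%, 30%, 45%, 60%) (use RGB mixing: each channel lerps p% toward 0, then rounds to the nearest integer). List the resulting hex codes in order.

#63BE77, #529D62, #407B4D, #2F5A38

#75E08C is rgb(117, 224, 140).
15%: (117 − 17.55 = 99.45→99, 224 − 33.6 = 190.4→190, 140 − 21 = 119→119) → #63BE77
30%: (117 − 35.1 = 81.9→82, 224 − 67.2 = 156.8→157, 140 − 42 = 98→98) → #529D62
45%: (117 − 52.65 = 64.35→64, 224 − 100.8 = 123.2→123, 140 − 63 = 77→77) → #407B4D
60%: (117 − 70.2 = 46.8→47, 224 − 134.4 = 89.6→90, 140 − 84 = 56→56) → #2F5A38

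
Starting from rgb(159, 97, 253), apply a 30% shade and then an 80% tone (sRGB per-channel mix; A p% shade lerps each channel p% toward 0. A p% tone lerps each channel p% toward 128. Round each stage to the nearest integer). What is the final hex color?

#7D748A

Lerp each channel 30% toward 0:
  R: 159 + 0.3×(0−159) = 159 − 47.7 = 111.3 → 111
  G: 97 − 29.1 = 67.9 → 68
  B: 253 + 0.3×(0−253) = 253 − 75.9 = 177.1 → 177
After the shade: rgb(111, 68, 177) = #6F44B1.
Per channel, c → c + 0.8(128 − c):
  R: 111 + 0.8×(128−111) = 111 + 13.6 = 124.6 → 125
  G: 68 + 0.8×(128−68) = 68 + 48 = 116 → 116
  B: 177 + 0.8×(128−177) = 177 − 39.2 = 137.8 → 138
rgb(125, 116, 138) = #7D748A.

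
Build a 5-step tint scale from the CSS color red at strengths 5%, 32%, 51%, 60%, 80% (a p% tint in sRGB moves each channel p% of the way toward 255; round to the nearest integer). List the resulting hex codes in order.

CSS red is rgb(255, 0, 0).
5%: (255→255, 0 + 12.75 = 12.75→13, 0 + 12.75 = 12.75→13) → #FF0D0D
32%: (255→255, 0 + 81.6 = 81.6→82, 0 + 81.6 = 81.6→82) → #FF5252
51%: (255→255, 0 + 130.05 = 130.05→130, 0 + 130.05 = 130.05→130) → #FF8282
60%: (255→255, 0 + 153 = 153→153, 0 + 153 = 153→153) → #FF9999
80%: (255→255, 0 + 204 = 204→204, 0 + 204 = 204→204) → #FFCCCC

#FF0D0D, #FF5252, #FF8282, #FF9999, #FFCCCC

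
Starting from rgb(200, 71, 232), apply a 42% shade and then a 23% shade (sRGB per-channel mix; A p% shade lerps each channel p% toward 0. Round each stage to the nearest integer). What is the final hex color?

#592068

A 42% shade moves each channel 42% toward 0:
  R: 200 + 0.42×(0−200) = 200 − 84 = 116 → 116
  G: 71 + 0.42×(0−71) = 71 − 29.82 = 41.18 → 41
  B: 232 − 97.44 = 134.56 → 135
After the shade: rgb(116, 41, 135) = #742987.
Per channel, c → c + 0.23(0 − c):
  R: 116 + 0.23×(0−116) = 116 − 26.68 = 89.32 → 89
  G: 41 − 9.43 = 31.57 → 32
  B: 135 − 31.05 = 103.95 → 104
rgb(89, 32, 104) = #592068.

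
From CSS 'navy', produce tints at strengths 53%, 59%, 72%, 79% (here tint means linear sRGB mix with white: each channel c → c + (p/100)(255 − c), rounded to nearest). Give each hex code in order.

CSS navy is rgb(0, 0, 128).
53%: (0 + 135.15 = 135.15→135, 0 + 135.15 = 135.15→135, 128 + 67.31 = 195.31→195) → #8787c3
59%: (0 + 150.45 = 150.45→150, 0 + 150.45 = 150.45→150, 128 + 74.93 = 202.93→203) → #9696cb
72%: (0 + 183.6 = 183.6→184, 0 + 183.6 = 183.6→184, 128 + 91.44 = 219.44→219) → #b8b8db
79%: (0 + 201.45 = 201.45→201, 0 + 201.45 = 201.45→201, 128 + 100.33 = 228.33→228) → #c9c9e4

#8787c3, #9696cb, #b8b8db, #c9c9e4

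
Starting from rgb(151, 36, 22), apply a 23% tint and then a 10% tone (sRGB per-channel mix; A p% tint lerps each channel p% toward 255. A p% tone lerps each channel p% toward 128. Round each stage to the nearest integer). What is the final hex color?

Per channel, c → c + 0.23(255 − c):
  R: 151 + 0.23×(255−151) = 151 + 23.92 = 174.92 → 175
  G: 36 + 0.23×(255−36) = 36 + 50.37 = 86.37 → 86
  B: 22 + 0.23×(255−22) = 22 + 53.59 = 75.59 → 76
After the tint: rgb(175, 86, 76) = #AF564C.
Lerp each channel 10% toward 128:
  R: 175 − 4.7 = 170.3 → 170
  G: 86 + 4.2 = 90.2 → 90
  B: 76 + 0.1×(128−76) = 76 + 5.2 = 81.2 → 81
rgb(170, 90, 81) = #AA5A51.

#AA5A51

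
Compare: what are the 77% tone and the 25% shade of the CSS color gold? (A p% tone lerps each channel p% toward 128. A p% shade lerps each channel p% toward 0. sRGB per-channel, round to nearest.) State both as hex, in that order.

#9D9463, #BFA100

CSS gold is rgb(255, 215, 0).
77% tone:
  R: 255 + 0.77×(128−255) = 255 − 97.79 = 157.21 → 157
  G: 215 + 0.77×(128−215) = 215 − 66.99 = 148.01 → 148
  B: 0 + 0.77×(128−0) = 0 + 98.56 = 98.56 → 99
  → #9D9463
25% shade:
  R: 255 + 0.25×(0−255) = 255 − 63.75 = 191.25 → 191
  G: 215 − 53.75 = 161.25 → 161
  B: 0 + 0 = 0 → 0
  → #BFA100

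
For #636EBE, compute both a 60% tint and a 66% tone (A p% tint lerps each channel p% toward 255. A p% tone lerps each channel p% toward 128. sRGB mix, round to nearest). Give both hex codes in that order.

#636EBE is rgb(99, 110, 190).
60% tint:
  R: 99 + 0.6×(255−99) = 99 + 93.6 = 192.6 → 193
  G: 110 + 0.6×(255−110) = 110 + 87 = 197 → 197
  B: 190 + 0.6×(255−190) = 190 + 39 = 229 → 229
  → #C1C5E5
66% tone:
  R: 99 + 19.14 = 118.14 → 118
  G: 110 + 11.88 = 121.88 → 122
  B: 190 + 0.66×(128−190) = 190 − 40.92 = 149.08 → 149
  → #767A95

#C1C5E5, #767A95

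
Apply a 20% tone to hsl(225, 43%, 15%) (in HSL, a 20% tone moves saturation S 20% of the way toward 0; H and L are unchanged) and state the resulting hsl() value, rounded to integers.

S moves 20% from 43 toward 0: 43 − 8.6 = 34.4 → 34.
H and L are unchanged.

hsl(225, 34%, 15%)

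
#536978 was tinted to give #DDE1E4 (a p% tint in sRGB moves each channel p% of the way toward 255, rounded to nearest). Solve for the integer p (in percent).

80%

#536978 is rgb(83, 105, 120); #DDE1E4 is rgb(221, 225, 228).
On the R channel (widest range): 221 ≈ 83 + (p/100)(255 − 83), so p ≈ 100×(221 − 83)/(255 − 83) = 13800/172 = 80.23.
p = 80 reproduces all three channels after rounding.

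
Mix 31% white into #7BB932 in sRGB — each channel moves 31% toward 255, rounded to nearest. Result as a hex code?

#7BB932 is rgb(123, 185, 50).
A 31% tint moves each channel 31% toward 255:
  R: 123 + 40.92 = 163.92 → 164
  G: 185 + 0.31×(255−185) = 185 + 21.7 = 206.7 → 207
  B: 50 + 0.31×(255−50) = 50 + 63.55 = 113.55 → 114
rgb(164, 207, 114) = #A4CF72.

#A4CF72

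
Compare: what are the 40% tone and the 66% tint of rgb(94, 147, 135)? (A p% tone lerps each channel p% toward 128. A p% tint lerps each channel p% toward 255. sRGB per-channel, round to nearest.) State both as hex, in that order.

40% tone:
  R: 94 + 0.4×(128−94) = 94 + 13.6 = 107.6 → 108
  G: 147 + 0.4×(128−147) = 147 − 7.6 = 139.4 → 139
  B: 135 − 2.8 = 132.2 → 132
  → #6C8B84
66% tint:
  R: 94 + 0.66×(255−94) = 94 + 106.26 = 200.26 → 200
  G: 147 + 0.66×(255−147) = 147 + 71.28 = 218.28 → 218
  B: 135 + 79.2 = 214.2 → 214
  → #C8DAD6

#6C8B84, #C8DAD6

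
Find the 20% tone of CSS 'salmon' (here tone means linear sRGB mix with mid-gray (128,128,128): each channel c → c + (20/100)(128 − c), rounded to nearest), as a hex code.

CSS salmon is rgb(250, 128, 114).
Per channel, c → c + 0.2(128 − c):
  R: 250 − 24.4 = 225.6 → 226
  G: 128 + 0.2×(128−128) = 128 + 0 = 128 → 128
  B: 114 + 0.2×(128−114) = 114 + 2.8 = 116.8 → 117
rgb(226, 128, 117) = #e28075.

#e28075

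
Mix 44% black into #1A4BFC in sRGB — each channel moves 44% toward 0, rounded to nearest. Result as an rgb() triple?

#1A4BFC is rgb(26, 75, 252).
Per channel, c → c + 0.44(0 − c):
  R: 26 − 11.44 = 14.56 → 15
  G: 75 − 33 = 42 → 42
  B: 252 + 0.44×(0−252) = 252 − 110.88 = 141.12 → 141

rgb(15, 42, 141)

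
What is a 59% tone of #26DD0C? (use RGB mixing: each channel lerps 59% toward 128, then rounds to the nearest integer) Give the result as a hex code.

#5BA650

#26DD0C is rgb(38, 221, 12).
A 59% tone moves each channel 59% toward 128:
  R: 38 + 0.59×(128−38) = 38 + 53.1 = 91.1 → 91
  G: 221 − 54.87 = 166.13 → 166
  B: 12 + 0.59×(128−12) = 12 + 68.44 = 80.44 → 80
rgb(91, 166, 80) = #5BA650.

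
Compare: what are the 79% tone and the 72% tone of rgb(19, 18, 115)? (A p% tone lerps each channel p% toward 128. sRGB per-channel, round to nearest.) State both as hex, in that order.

#69697D, #61617C

79% tone:
  R: 19 + 0.79×(128−19) = 19 + 86.11 = 105.11 → 105
  G: 18 + 0.79×(128−18) = 18 + 86.9 = 104.9 → 105
  B: 115 + 10.27 = 125.27 → 125
  → #69697D
72% tone:
  R: 19 + 78.48 = 97.48 → 97
  G: 18 + 79.2 = 97.2 → 97
  B: 115 + 9.36 = 124.36 → 124
  → #61617C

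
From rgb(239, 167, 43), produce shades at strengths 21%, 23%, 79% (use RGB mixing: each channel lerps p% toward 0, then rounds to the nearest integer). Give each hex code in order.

21%: (239 − 50.19 = 188.81→189, 167 − 35.07 = 131.93→132, 43 − 9.03 = 33.97→34) → #bd8422
23%: (239 − 54.97 = 184.03→184, 167 − 38.41 = 128.59→129, 43 − 9.89 = 33.11→33) → #b88121
79%: (239 − 188.81 = 50.19→50, 167 − 131.93 = 35.07→35, 43 − 33.97 = 9.03→9) → #322309

#bd8422, #b88121, #322309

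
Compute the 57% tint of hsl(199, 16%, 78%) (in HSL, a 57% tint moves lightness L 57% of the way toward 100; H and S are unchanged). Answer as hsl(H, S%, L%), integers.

hsl(199, 16%, 91%)

L moves 57% from 78 toward 100: 78 + 12.54 = 90.54 → 91.
H and S are unchanged.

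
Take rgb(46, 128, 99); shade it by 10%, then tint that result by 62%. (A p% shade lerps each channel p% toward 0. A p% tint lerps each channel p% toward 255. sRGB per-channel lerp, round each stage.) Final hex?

#aecac0

Per channel, c → c + 0.1(0 − c):
  R: 46 − 4.6 = 41.4 → 41
  G: 128 + 0.1×(0−128) = 128 − 12.8 = 115.2 → 115
  B: 99 − 9.9 = 89.1 → 89
After the shade: rgb(41, 115, 89) = #297359.
A 62% tint moves each channel 62% toward 255:
  R: 41 + 0.62×(255−41) = 41 + 132.68 = 173.68 → 174
  G: 115 + 0.62×(255−115) = 115 + 86.8 = 201.8 → 202
  B: 89 + 0.62×(255−89) = 89 + 102.92 = 191.92 → 192
rgb(174, 202, 192) = #aecac0.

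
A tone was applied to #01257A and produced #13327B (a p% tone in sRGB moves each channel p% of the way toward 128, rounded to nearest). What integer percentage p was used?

#01257A is rgb(1, 37, 122); #13327B is rgb(19, 50, 123).
On the R channel (widest range): 19 ≈ 1 + (p/100)(128 − 1), so p ≈ 100×(19 − 1)/(128 − 1) = 1800/127 = 14.17.
p = 14 reproduces all three channels after rounding.

14%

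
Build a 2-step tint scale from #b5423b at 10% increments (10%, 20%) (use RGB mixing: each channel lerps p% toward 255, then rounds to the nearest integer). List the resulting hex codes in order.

#b5423b is rgb(181, 66, 59).
10%: (181 + 7.4 = 188.4→188, 66 + 18.9 = 84.9→85, 59 + 19.6 = 78.6→79) → #bc554f
20%: (181 + 14.8 = 195.8→196, 66 + 37.8 = 103.8→104, 59 + 39.2 = 98.2→98) → #c46862

#bc554f, #c46862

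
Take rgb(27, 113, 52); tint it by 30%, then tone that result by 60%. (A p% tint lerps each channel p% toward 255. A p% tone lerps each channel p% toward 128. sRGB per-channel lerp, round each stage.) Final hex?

A 30% tint moves each channel 30% toward 255:
  R: 27 + 68.4 = 95.4 → 95
  G: 113 + 0.3×(255−113) = 113 + 42.6 = 155.6 → 156
  B: 52 + 60.9 = 112.9 → 113
After the tint: rgb(95, 156, 113) = #5F9C71.
Per channel, c → c + 0.6(128 − c):
  R: 95 + 19.8 = 114.8 → 115
  G: 156 + 0.6×(128−156) = 156 − 16.8 = 139.2 → 139
  B: 113 + 9 = 122 → 122
rgb(115, 139, 122) = #738B7A.

#738B7A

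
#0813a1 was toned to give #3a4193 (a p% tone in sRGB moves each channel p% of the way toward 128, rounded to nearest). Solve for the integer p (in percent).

42%

#0813a1 is rgb(8, 19, 161); #3a4193 is rgb(58, 65, 147).
On the R channel (widest range): 58 ≈ 8 + (p/100)(128 − 8), so p ≈ 100×(58 − 8)/(128 − 8) = 5000/120 = 41.67.
p = 42 reproduces all three channels after rounding.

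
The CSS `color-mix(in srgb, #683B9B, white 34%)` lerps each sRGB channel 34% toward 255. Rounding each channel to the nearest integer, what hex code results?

#683B9B is rgb(104, 59, 155).
Per channel, c → c + 0.34(255 − c):
  R: 104 + 0.34×(255−104) = 104 + 51.34 = 155.34 → 155
  G: 59 + 0.34×(255−59) = 59 + 66.64 = 125.64 → 126
  B: 155 + 0.34×(255−155) = 155 + 34 = 189 → 189
rgb(155, 126, 189) = #9B7EBD.

#9B7EBD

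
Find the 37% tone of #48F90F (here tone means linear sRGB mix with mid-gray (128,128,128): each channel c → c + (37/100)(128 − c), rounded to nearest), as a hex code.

#48F90F is rgb(72, 249, 15).
A 37% tone moves each channel 37% toward 128:
  R: 72 + 0.37×(128−72) = 72 + 20.72 = 92.72 → 93
  G: 249 + 0.37×(128−249) = 249 − 44.77 = 204.23 → 204
  B: 15 + 0.37×(128−15) = 15 + 41.81 = 56.81 → 57
rgb(93, 204, 57) = #5DCC39.

#5DCC39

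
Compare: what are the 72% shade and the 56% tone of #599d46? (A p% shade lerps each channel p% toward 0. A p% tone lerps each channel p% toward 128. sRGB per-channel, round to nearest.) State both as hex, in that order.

#599d46 is rgb(89, 157, 70).
72% shade:
  R: 89 − 64.08 = 24.92 → 25
  G: 157 − 113.04 = 43.96 → 44
  B: 70 − 50.4 = 19.6 → 20
  → #192c14
56% tone:
  R: 89 + 21.84 = 110.84 → 111
  G: 157 + 0.56×(128−157) = 157 − 16.24 = 140.76 → 141
  B: 70 + 0.56×(128−70) = 70 + 32.48 = 102.48 → 102
  → #6f8d66

#192c14, #6f8d66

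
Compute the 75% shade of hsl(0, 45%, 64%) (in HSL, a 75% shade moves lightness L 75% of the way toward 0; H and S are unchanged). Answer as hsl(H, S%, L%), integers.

hsl(0, 45%, 16%)

L moves 75% from 64 toward 0: 64 − 48 = 16 → 16.
H and S are unchanged.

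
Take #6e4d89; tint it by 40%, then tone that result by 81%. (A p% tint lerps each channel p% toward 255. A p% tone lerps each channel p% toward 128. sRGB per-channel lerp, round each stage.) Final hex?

#88848b

#6e4d89 is rgb(110, 77, 137).
Per channel, c → c + 0.4(255 − c):
  R: 110 + 58 = 168 → 168
  G: 77 + 0.4×(255−77) = 77 + 71.2 = 148.2 → 148
  B: 137 + 0.4×(255−137) = 137 + 47.2 = 184.2 → 184
After the tint: rgb(168, 148, 184) = #a894b8.
An 81% tone moves each channel 81% toward 128:
  R: 168 + 0.81×(128−168) = 168 − 32.4 = 135.6 → 136
  G: 148 − 16.2 = 131.8 → 132
  B: 184 + 0.81×(128−184) = 184 − 45.36 = 138.64 → 139
rgb(136, 132, 139) = #88848b.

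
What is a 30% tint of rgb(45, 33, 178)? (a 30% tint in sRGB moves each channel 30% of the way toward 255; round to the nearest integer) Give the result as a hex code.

Per channel, c → c + 0.3(255 − c):
  R: 45 + 63 = 108 → 108
  G: 33 + 0.3×(255−33) = 33 + 66.6 = 99.6 → 100
  B: 178 + 0.3×(255−178) = 178 + 23.1 = 201.1 → 201
rgb(108, 100, 201) = #6c64c9.

#6c64c9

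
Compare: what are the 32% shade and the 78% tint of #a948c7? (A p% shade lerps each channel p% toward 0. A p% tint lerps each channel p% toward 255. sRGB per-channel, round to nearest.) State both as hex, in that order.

#733187, #ecd7f3

#a948c7 is rgb(169, 72, 199).
32% shade:
  R: 169 + 0.32×(0−169) = 169 − 54.08 = 114.92 → 115
  G: 72 − 23.04 = 48.96 → 49
  B: 199 − 63.68 = 135.32 → 135
  → #733187
78% tint:
  R: 169 + 0.78×(255−169) = 169 + 67.08 = 236.08 → 236
  G: 72 + 142.74 = 214.74 → 215
  B: 199 + 0.78×(255−199) = 199 + 43.68 = 242.68 → 243
  → #ecd7f3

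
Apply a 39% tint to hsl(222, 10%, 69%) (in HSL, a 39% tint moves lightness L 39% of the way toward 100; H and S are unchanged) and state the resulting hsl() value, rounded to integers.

hsl(222, 10%, 81%)

L moves 39% from 69 toward 100: 69 + 12.09 = 81.09 → 81.
H and S are unchanged.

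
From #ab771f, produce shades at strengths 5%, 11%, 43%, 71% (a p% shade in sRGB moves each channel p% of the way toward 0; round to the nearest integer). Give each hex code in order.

#ab771f is rgb(171, 119, 31).
5%: (171 − 8.55 = 162.45→162, 119 − 5.95 = 113.05→113, 31 − 1.55 = 29.45→29) → #a2711d
11%: (171 − 18.81 = 152.19→152, 119 − 13.09 = 105.91→106, 31 − 3.41 = 27.59→28) → #986a1c
43%: (171 − 73.53 = 97.47→97, 119 − 51.17 = 67.83→68, 31 − 13.33 = 17.67→18) → #614412
71%: (171 − 121.41 = 49.59→50, 119 − 84.49 = 34.51→35, 31 − 22.01 = 8.99→9) → #322309

#a2711d, #986a1c, #614412, #322309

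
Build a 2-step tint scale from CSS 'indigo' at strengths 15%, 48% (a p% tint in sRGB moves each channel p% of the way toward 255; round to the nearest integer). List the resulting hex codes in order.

#662695, #A17ABE

CSS indigo is rgb(75, 0, 130).
15%: (75 + 27 = 102→102, 0 + 38.25 = 38.25→38, 130 + 18.75 = 148.75→149) → #662695
48%: (75 + 86.4 = 161.4→161, 0 + 122.4 = 122.4→122, 130 + 60 = 190→190) → #A17ABE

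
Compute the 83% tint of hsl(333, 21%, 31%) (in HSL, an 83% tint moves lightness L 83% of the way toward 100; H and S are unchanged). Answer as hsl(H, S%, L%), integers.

hsl(333, 21%, 88%)

L moves 83% from 31 toward 100: 31 + 57.27 = 88.27 → 88.
H and S are unchanged.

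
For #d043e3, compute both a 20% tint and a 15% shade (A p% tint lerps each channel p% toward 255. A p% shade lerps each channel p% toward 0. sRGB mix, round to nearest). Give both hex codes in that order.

#d969e9, #b139c1

#d043e3 is rgb(208, 67, 227).
20% tint:
  R: 208 + 9.4 = 217.4 → 217
  G: 67 + 37.6 = 104.6 → 105
  B: 227 + 0.2×(255−227) = 227 + 5.6 = 232.6 → 233
  → #d969e9
15% shade:
  R: 208 + 0.15×(0−208) = 208 − 31.2 = 176.8 → 177
  G: 67 + 0.15×(0−67) = 67 − 10.05 = 56.95 → 57
  B: 227 − 34.05 = 192.95 → 193
  → #b139c1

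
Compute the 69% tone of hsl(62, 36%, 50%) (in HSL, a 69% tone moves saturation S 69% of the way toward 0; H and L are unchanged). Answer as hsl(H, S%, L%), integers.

hsl(62, 11%, 50%)

S moves 69% from 36 toward 0: 36 − 24.84 = 11.16 → 11.
H and L are unchanged.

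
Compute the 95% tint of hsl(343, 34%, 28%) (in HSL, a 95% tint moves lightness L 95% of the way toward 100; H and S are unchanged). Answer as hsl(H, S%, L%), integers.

hsl(343, 34%, 96%)

L moves 95% from 28 toward 100: 28 + 68.4 = 96.4 → 96.
H and S are unchanged.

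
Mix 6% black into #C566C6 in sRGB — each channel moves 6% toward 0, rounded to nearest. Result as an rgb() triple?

rgb(185, 96, 186)

#C566C6 is rgb(197, 102, 198).
Per channel, c → c + 0.06(0 − c):
  R: 197 + 0.06×(0−197) = 197 − 11.82 = 185.18 → 185
  G: 102 + 0.06×(0−102) = 102 − 6.12 = 95.88 → 96
  B: 198 − 11.88 = 186.12 → 186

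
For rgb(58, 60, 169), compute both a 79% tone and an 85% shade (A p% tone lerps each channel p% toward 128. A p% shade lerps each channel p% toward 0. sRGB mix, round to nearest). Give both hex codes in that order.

#717289, #090919

79% tone:
  R: 58 + 55.3 = 113.3 → 113
  G: 60 + 53.72 = 113.72 → 114
  B: 169 − 32.39 = 136.61 → 137
  → #717289
85% shade:
  R: 58 − 49.3 = 8.7 → 9
  G: 60 + 0.85×(0−60) = 60 − 51 = 9 → 9
  B: 169 + 0.85×(0−169) = 169 − 143.65 = 25.35 → 25
  → #090919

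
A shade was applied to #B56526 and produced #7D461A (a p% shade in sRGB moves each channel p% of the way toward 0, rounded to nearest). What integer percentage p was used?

#B56526 is rgb(181, 101, 38); #7D461A is rgb(125, 70, 26).
On the R channel (widest range): 125 ≈ 181 + (p/100)(0 − 181), so p ≈ 100×(125 − 181)/(0 − 181) = -5600/-181 = 30.94.
p = 31 reproduces all three channels after rounding.

31%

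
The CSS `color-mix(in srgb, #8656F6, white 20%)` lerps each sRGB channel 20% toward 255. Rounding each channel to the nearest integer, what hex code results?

#9E78F8

#8656F6 is rgb(134, 86, 246).
A 20% tint moves each channel 20% toward 255:
  R: 134 + 24.2 = 158.2 → 158
  G: 86 + 33.8 = 119.8 → 120
  B: 246 + 1.8 = 247.8 → 248
rgb(158, 120, 248) = #9E78F8.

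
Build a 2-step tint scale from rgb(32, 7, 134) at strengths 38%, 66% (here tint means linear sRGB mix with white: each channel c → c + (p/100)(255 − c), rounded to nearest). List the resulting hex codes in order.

#7565B4, #B3ABD6

38%: (32 + 84.74 = 116.74→117, 7 + 94.24 = 101.24→101, 134 + 45.98 = 179.98→180) → #7565B4
66%: (32 + 147.18 = 179.18→179, 7 + 163.68 = 170.68→171, 134 + 79.86 = 213.86→214) → #B3ABD6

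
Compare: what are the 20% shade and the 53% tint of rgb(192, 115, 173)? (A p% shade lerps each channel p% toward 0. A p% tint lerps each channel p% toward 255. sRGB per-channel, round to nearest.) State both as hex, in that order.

20% shade:
  R: 192 + 0.2×(0−192) = 192 − 38.4 = 153.6 → 154
  G: 115 + 0.2×(0−115) = 115 − 23 = 92 → 92
  B: 173 + 0.2×(0−173) = 173 − 34.6 = 138.4 → 138
  → #9A5C8A
53% tint:
  R: 192 + 0.53×(255−192) = 192 + 33.39 = 225.39 → 225
  G: 115 + 0.53×(255−115) = 115 + 74.2 = 189.2 → 189
  B: 173 + 0.53×(255−173) = 173 + 43.46 = 216.46 → 216
  → #E1BDD8

#9A5C8A, #E1BDD8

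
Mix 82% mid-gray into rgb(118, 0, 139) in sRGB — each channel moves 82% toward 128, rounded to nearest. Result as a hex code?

Lerp each channel 82% toward 128:
  R: 118 + 8.2 = 126.2 → 126
  G: 0 + 104.96 = 104.96 → 105
  B: 139 − 9.02 = 129.98 → 130
rgb(126, 105, 130) = #7E6982.

#7E6982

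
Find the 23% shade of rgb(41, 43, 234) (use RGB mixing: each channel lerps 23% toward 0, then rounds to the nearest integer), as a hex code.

#2021B4

Lerp each channel 23% toward 0:
  R: 41 + 0.23×(0−41) = 41 − 9.43 = 31.57 → 32
  G: 43 − 9.89 = 33.11 → 33
  B: 234 + 0.23×(0−234) = 234 − 53.82 = 180.18 → 180
rgb(32, 33, 180) = #2021B4.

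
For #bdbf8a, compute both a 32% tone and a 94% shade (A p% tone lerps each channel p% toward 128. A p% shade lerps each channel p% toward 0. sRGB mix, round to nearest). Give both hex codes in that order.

#a9ab87, #0b0b08

#bdbf8a is rgb(189, 191, 138).
32% tone:
  R: 189 + 0.32×(128−189) = 189 − 19.52 = 169.48 → 169
  G: 191 − 20.16 = 170.84 → 171
  B: 138 + 0.32×(128−138) = 138 − 3.2 = 134.8 → 135
  → #a9ab87
94% shade:
  R: 189 − 177.66 = 11.34 → 11
  G: 191 + 0.94×(0−191) = 191 − 179.54 = 11.46 → 11
  B: 138 − 129.72 = 8.28 → 8
  → #0b0b08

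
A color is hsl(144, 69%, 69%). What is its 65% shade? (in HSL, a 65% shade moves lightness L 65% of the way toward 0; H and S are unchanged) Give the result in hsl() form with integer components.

L moves 65% from 69 toward 0: 69 − 44.85 = 24.15 → 24.
H and S are unchanged.

hsl(144, 69%, 24%)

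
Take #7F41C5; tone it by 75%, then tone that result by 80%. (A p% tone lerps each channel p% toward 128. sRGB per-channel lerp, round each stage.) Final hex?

#7F41C5 is rgb(127, 65, 197).
A 75% tone moves each channel 75% toward 128:
  R: 127 + 0.75×(128−127) = 127 + 0.75 = 127.75 → 128
  G: 65 + 0.75×(128−65) = 65 + 47.25 = 112.25 → 112
  B: 197 + 0.75×(128−197) = 197 − 51.75 = 145.25 → 145
After the tone: rgb(128, 112, 145) = #807091.
Per channel, c → c + 0.8(128 − c):
  R: 128 + 0.8×(128−128) = 128 + 0 = 128 → 128
  G: 112 + 12.8 = 124.8 → 125
  B: 145 + 0.8×(128−145) = 145 − 13.6 = 131.4 → 131
rgb(128, 125, 131) = #807D83.

#807D83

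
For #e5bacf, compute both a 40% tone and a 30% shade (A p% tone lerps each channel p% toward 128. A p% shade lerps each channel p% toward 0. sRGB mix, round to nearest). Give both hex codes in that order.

#bda3af, #a08291

#e5bacf is rgb(229, 186, 207).
40% tone:
  R: 229 + 0.4×(128−229) = 229 − 40.4 = 188.6 → 189
  G: 186 − 23.2 = 162.8 → 163
  B: 207 + 0.4×(128−207) = 207 − 31.6 = 175.4 → 175
  → #bda3af
30% shade:
  R: 229 + 0.3×(0−229) = 229 − 68.7 = 160.3 → 160
  G: 186 + 0.3×(0−186) = 186 − 55.8 = 130.2 → 130
  B: 207 + 0.3×(0−207) = 207 − 62.1 = 144.9 → 145
  → #a08291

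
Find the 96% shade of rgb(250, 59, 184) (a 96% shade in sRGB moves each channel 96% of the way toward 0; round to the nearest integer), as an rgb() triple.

Per channel, c → c + 0.96(0 − c):
  R: 250 − 240 = 10 → 10
  G: 59 − 56.64 = 2.36 → 2
  B: 184 − 176.64 = 7.36 → 7

rgb(10, 2, 7)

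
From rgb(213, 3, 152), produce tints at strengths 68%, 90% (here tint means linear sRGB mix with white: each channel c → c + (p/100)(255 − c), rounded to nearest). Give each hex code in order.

#F2AEDE, #FBE6F5

68%: (213 + 28.56 = 241.56→242, 3 + 171.36 = 174.36→174, 152 + 70.04 = 222.04→222) → #F2AEDE
90%: (213 + 37.8 = 250.8→251, 3 + 226.8 = 229.8→230, 152 + 92.7 = 244.7→245) → #FBE6F5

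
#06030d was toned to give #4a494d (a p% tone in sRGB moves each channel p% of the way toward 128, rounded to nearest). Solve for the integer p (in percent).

#06030d is rgb(6, 3, 13); #4a494d is rgb(74, 73, 77).
On the G channel (widest range): 73 ≈ 3 + (p/100)(128 − 3), so p ≈ 100×(73 − 3)/(128 − 3) = 7000/125 = 56.00.
p = 56 reproduces all three channels after rounding.

56%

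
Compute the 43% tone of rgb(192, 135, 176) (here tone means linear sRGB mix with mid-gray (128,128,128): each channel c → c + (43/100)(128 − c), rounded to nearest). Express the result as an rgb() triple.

Lerp each channel 43% toward 128:
  R: 192 + 0.43×(128−192) = 192 − 27.52 = 164.48 → 164
  G: 135 + 0.43×(128−135) = 135 − 3.01 = 131.99 → 132
  B: 176 + 0.43×(128−176) = 176 − 20.64 = 155.36 → 155

rgb(164, 132, 155)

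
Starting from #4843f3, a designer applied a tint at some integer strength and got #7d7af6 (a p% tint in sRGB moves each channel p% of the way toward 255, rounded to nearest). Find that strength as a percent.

#4843f3 is rgb(72, 67, 243); #7d7af6 is rgb(125, 122, 246).
On the G channel (widest range): 122 ≈ 67 + (p/100)(255 − 67), so p ≈ 100×(122 − 67)/(255 − 67) = 5500/188 = 29.26.
p = 29 reproduces all three channels after rounding.

29%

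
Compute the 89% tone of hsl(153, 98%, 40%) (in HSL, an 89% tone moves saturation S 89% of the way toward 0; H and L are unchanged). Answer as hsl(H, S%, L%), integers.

hsl(153, 11%, 40%)

S moves 89% from 98 toward 0: 98 − 87.22 = 10.78 → 11.
H and L are unchanged.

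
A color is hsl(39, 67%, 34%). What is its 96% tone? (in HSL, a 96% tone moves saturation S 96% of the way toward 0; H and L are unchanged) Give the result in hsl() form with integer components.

S moves 96% from 67 toward 0: 67 − 64.32 = 2.68 → 3.
H and L are unchanged.

hsl(39, 3%, 34%)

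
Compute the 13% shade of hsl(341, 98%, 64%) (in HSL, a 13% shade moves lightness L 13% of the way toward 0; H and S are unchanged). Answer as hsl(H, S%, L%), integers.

L moves 13% from 64 toward 0: 64 − 8.32 = 55.68 → 56.
H and S are unchanged.

hsl(341, 98%, 56%)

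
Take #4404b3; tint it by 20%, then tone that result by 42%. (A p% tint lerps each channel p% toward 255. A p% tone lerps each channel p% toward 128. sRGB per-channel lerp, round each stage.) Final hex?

#7355a6

#4404b3 is rgb(68, 4, 179).
Lerp each channel 20% toward 255:
  R: 68 + 0.2×(255−68) = 68 + 37.4 = 105.4 → 105
  G: 4 + 50.2 = 54.2 → 54
  B: 179 + 15.2 = 194.2 → 194
After the tint: rgb(105, 54, 194) = #6936c2.
A 42% tone moves each channel 42% toward 128:
  R: 105 + 0.42×(128−105) = 105 + 9.66 = 114.66 → 115
  G: 54 + 0.42×(128−54) = 54 + 31.08 = 85.08 → 85
  B: 194 + 0.42×(128−194) = 194 − 27.72 = 166.28 → 166
rgb(115, 85, 166) = #7355a6.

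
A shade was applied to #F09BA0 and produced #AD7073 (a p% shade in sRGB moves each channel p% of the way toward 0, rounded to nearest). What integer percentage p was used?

#F09BA0 is rgb(240, 155, 160); #AD7073 is rgb(173, 112, 115).
On the R channel (widest range): 173 ≈ 240 + (p/100)(0 − 240), so p ≈ 100×(173 − 240)/(0 − 240) = -6700/-240 = 27.92.
p = 28 reproduces all three channels after rounding.

28%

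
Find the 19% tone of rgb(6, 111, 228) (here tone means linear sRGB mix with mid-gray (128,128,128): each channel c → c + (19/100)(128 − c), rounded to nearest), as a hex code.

#1D72D1

Per channel, c → c + 0.19(128 − c):
  R: 6 + 23.18 = 29.18 → 29
  G: 111 + 0.19×(128−111) = 111 + 3.23 = 114.23 → 114
  B: 228 + 0.19×(128−228) = 228 − 19 = 209 → 209
rgb(29, 114, 209) = #1D72D1.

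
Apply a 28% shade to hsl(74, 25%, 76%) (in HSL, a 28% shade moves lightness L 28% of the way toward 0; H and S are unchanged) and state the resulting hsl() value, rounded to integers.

L moves 28% from 76 toward 0: 76 − 21.28 = 54.72 → 55.
H and S are unchanged.

hsl(74, 25%, 55%)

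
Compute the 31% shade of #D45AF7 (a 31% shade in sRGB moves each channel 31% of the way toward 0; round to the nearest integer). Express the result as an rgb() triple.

#D45AF7 is rgb(212, 90, 247).
Per channel, c → c + 0.31(0 − c):
  R: 212 + 0.31×(0−212) = 212 − 65.72 = 146.28 → 146
  G: 90 − 27.9 = 62.1 → 62
  B: 247 − 76.57 = 170.43 → 170

rgb(146, 62, 170)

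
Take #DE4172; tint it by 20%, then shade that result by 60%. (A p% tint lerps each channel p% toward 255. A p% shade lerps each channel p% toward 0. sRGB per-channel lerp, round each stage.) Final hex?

#DE4172 is rgb(222, 65, 114).
Per channel, c → c + 0.2(255 − c):
  R: 222 + 6.6 = 228.6 → 229
  G: 65 + 38 = 103 → 103
  B: 114 + 0.2×(255−114) = 114 + 28.2 = 142.2 → 142
After the tint: rgb(229, 103, 142) = #E5678E.
Per channel, c → c + 0.6(0 − c):
  R: 229 + 0.6×(0−229) = 229 − 137.4 = 91.6 → 92
  G: 103 − 61.8 = 41.2 → 41
  B: 142 − 85.2 = 56.8 → 57
rgb(92, 41, 57) = #5C2939.

#5C2939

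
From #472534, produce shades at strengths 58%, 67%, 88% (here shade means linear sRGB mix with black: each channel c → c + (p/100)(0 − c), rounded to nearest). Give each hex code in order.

#472534 is rgb(71, 37, 52).
58%: (71 − 41.18 = 29.82→30, 37 − 21.46 = 15.54→16, 52 − 30.16 = 21.84→22) → #1e1016
67%: (71 − 47.57 = 23.43→23, 37 − 24.79 = 12.21→12, 52 − 34.84 = 17.16→17) → #170c11
88%: (71 − 62.48 = 8.52→9, 37 − 32.56 = 4.44→4, 52 − 45.76 = 6.24→6) → #090406

#1e1016, #170c11, #090406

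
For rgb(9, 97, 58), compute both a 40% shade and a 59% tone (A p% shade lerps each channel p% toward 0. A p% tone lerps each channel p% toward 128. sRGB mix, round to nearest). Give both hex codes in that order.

#053a23, #4f7363

40% shade:
  R: 9 − 3.6 = 5.4 → 5
  G: 97 − 38.8 = 58.2 → 58
  B: 58 + 0.4×(0−58) = 58 − 23.2 = 34.8 → 35
  → #053a23
59% tone:
  R: 9 + 70.21 = 79.21 → 79
  G: 97 + 0.59×(128−97) = 97 + 18.29 = 115.29 → 115
  B: 58 + 0.59×(128−58) = 58 + 41.3 = 99.3 → 99
  → #4f7363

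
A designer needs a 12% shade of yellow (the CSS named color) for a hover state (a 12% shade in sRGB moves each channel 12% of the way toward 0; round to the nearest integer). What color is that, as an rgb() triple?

CSS yellow is rgb(255, 255, 0).
Lerp each channel 12% toward 0:
  R: 255 + 0.12×(0−255) = 255 − 30.6 = 224.4 → 224
  G: 255 − 30.6 = 224.4 → 224
  B: 0 + 0 = 0 → 0

rgb(224, 224, 0)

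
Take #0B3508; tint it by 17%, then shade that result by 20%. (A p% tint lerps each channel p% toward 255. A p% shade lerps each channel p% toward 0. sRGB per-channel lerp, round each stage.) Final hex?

#2A4628

#0B3508 is rgb(11, 53, 8).
Per channel, c → c + 0.17(255 − c):
  R: 11 + 0.17×(255−11) = 11 + 41.48 = 52.48 → 52
  G: 53 + 0.17×(255−53) = 53 + 34.34 = 87.34 → 87
  B: 8 + 0.17×(255−8) = 8 + 41.99 = 49.99 → 50
After the tint: rgb(52, 87, 50) = #345732.
Lerp each channel 20% toward 0:
  R: 52 − 10.4 = 41.6 → 42
  G: 87 − 17.4 = 69.6 → 70
  B: 50 − 10 = 40 → 40
rgb(42, 70, 40) = #2A4628.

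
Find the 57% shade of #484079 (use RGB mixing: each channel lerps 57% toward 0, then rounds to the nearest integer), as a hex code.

#484079 is rgb(72, 64, 121).
A 57% shade moves each channel 57% toward 0:
  R: 72 + 0.57×(0−72) = 72 − 41.04 = 30.96 → 31
  G: 64 + 0.57×(0−64) = 64 − 36.48 = 27.52 → 28
  B: 121 − 68.97 = 52.03 → 52
rgb(31, 28, 52) = #1f1c34.

#1f1c34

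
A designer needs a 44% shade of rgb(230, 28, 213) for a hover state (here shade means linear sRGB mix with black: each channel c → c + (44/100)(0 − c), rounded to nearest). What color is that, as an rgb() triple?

rgb(129, 16, 119)

Lerp each channel 44% toward 0:
  R: 230 + 0.44×(0−230) = 230 − 101.2 = 128.8 → 129
  G: 28 + 0.44×(0−28) = 28 − 12.32 = 15.68 → 16
  B: 213 − 93.72 = 119.28 → 119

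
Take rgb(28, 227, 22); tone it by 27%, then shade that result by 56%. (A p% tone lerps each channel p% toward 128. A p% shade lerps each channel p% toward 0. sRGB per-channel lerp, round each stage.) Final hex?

Lerp each channel 27% toward 128:
  R: 28 + 0.27×(128−28) = 28 + 27 = 55 → 55
  G: 227 − 26.73 = 200.27 → 200
  B: 22 + 28.62 = 50.62 → 51
After the tone: rgb(55, 200, 51) = #37c833.
Per channel, c → c + 0.56(0 − c):
  R: 55 − 30.8 = 24.2 → 24
  G: 200 + 0.56×(0−200) = 200 − 112 = 88 → 88
  B: 51 − 28.56 = 22.44 → 22
rgb(24, 88, 22) = #185816.

#185816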